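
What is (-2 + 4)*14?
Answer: 28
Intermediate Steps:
(-2 + 4)*14 = 2*14 = 28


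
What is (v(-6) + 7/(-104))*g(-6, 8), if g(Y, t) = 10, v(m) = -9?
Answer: -4715/52 ≈ -90.673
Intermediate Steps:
(v(-6) + 7/(-104))*g(-6, 8) = (-9 + 7/(-104))*10 = (-9 + 7*(-1/104))*10 = (-9 - 7/104)*10 = -943/104*10 = -4715/52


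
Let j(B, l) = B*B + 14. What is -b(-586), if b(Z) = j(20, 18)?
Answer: -414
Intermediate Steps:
j(B, l) = 14 + B² (j(B, l) = B² + 14 = 14 + B²)
b(Z) = 414 (b(Z) = 14 + 20² = 14 + 400 = 414)
-b(-586) = -1*414 = -414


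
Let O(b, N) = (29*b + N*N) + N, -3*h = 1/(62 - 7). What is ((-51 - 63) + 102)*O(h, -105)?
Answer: -7207084/55 ≈ -1.3104e+5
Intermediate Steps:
h = -1/165 (h = -1/(3*(62 - 7)) = -1/3/55 = -1/3*1/55 = -1/165 ≈ -0.0060606)
O(b, N) = N + N**2 + 29*b (O(b, N) = (29*b + N**2) + N = (N**2 + 29*b) + N = N + N**2 + 29*b)
((-51 - 63) + 102)*O(h, -105) = ((-51 - 63) + 102)*(-105 + (-105)**2 + 29*(-1/165)) = (-114 + 102)*(-105 + 11025 - 29/165) = -12*1801771/165 = -7207084/55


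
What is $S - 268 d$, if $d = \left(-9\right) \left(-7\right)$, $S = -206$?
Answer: $-17090$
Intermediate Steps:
$d = 63$
$S - 268 d = -206 - 16884 = -17090$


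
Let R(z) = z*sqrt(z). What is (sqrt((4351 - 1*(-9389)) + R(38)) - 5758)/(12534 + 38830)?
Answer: -2879/25682 + sqrt(13740 + 38*sqrt(38))/51364 ≈ -0.10980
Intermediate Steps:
R(z) = z**(3/2)
(sqrt((4351 - 1*(-9389)) + R(38)) - 5758)/(12534 + 38830) = (sqrt((4351 - 1*(-9389)) + 38**(3/2)) - 5758)/(12534 + 38830) = (sqrt((4351 + 9389) + 38*sqrt(38)) - 5758)/51364 = (sqrt(13740 + 38*sqrt(38)) - 5758)*(1/51364) = (-5758 + sqrt(13740 + 38*sqrt(38)))*(1/51364) = -2879/25682 + sqrt(13740 + 38*sqrt(38))/51364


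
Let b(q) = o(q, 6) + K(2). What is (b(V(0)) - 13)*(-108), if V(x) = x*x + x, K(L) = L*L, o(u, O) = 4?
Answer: 540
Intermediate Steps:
K(L) = L**2
V(x) = x + x**2 (V(x) = x**2 + x = x + x**2)
b(q) = 8 (b(q) = 4 + 2**2 = 4 + 4 = 8)
(b(V(0)) - 13)*(-108) = (8 - 13)*(-108) = -5*(-108) = 540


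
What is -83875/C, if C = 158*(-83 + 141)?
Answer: -83875/9164 ≈ -9.1527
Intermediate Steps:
C = 9164 (C = 158*58 = 9164)
-83875/C = -83875/9164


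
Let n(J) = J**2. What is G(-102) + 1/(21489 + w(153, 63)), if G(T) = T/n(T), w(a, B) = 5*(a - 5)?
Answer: -22127/2267358 ≈ -0.0097589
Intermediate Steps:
w(a, B) = -25 + 5*a (w(a, B) = 5*(-5 + a) = -25 + 5*a)
G(T) = 1/T (G(T) = T/(T**2) = T/T**2 = 1/T)
G(-102) + 1/(21489 + w(153, 63)) = 1/(-102) + 1/(21489 + (-25 + 5*153)) = -1/102 + 1/(21489 + (-25 + 765)) = -1/102 + 1/(21489 + 740) = -1/102 + 1/22229 = -22127/2267358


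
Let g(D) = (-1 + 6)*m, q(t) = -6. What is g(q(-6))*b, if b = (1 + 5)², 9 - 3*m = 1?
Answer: 480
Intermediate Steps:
m = 8/3 (m = 3 - ⅓*1 = 3 - ⅓ = 8/3 ≈ 2.6667)
g(D) = 40/3 (g(D) = (-1 + 6)*(8/3) = 5*(8/3) = 40/3)
b = 36 (b = 6² = 36)
g(q(-6))*b = (40/3)*36 = 480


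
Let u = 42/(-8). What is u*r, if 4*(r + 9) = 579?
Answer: -11403/16 ≈ -712.69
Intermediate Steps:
r = 543/4 (r = -9 + (¼)*579 = -9 + 579/4 = 543/4 ≈ 135.75)
u = -21/4 (u = 42*(-⅛) = -21/4 ≈ -5.2500)
u*r = -21/4*543/4 = -11403/16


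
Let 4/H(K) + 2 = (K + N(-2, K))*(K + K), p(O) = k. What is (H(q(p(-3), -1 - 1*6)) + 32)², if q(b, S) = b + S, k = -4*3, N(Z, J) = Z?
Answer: 40564161/39601 ≈ 1024.3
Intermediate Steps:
k = -12
p(O) = -12
q(b, S) = S + b
H(K) = 4/(-2 + 2*K*(-2 + K)) (H(K) = 4/(-2 + (K - 2)*(K + K)) = 4/(-2 + (-2 + K)*(2*K)) = 4/(-2 + 2*K*(-2 + K)))
(H(q(p(-3), -1 - 1*6)) + 32)² = (2/(-1 + ((-1 - 1*6) - 12)² - 2*((-1 - 1*6) - 12)) + 32)² = (2/(-1 + ((-1 - 6) - 12)² - 2*((-1 - 6) - 12)) + 32)² = (2/(-1 + (-7 - 12)² - 2*(-7 - 12)) + 32)² = (2/(-1 + (-19)² - 2*(-19)) + 32)² = (2/(-1 + 361 + 38) + 32)² = (2/398 + 32)² = (2*(1/398) + 32)² = (1/199 + 32)² = (6369/199)² = 40564161/39601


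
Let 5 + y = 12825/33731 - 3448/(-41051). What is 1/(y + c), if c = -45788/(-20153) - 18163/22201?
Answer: -619534076852430593/1909335949606036857 ≈ -0.32448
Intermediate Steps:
c = 650500449/447416753 (c = -45788*(-1/20153) - 18163*1/22201 = 45788/20153 - 18163/22201 = 650500449/447416753 ≈ 1.4539)
y = -6280672842/1384691281 (y = -5 + (12825/33731 - 3448/(-41051)) = -5 + (12825*(1/33731) - 3448*(-1/41051)) = -5 + (12825/33731 + 3448/41051) = -5 + 642783563/1384691281 = -6280672842/1384691281 ≈ -4.5358)
1/(y + c) = 1/(-6280672842/1384691281 + 650500449/447416753) = 1/(-1909335949606036857/619534076852430593) = -619534076852430593/1909335949606036857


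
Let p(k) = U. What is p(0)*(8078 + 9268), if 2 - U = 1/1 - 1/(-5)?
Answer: 69384/5 ≈ 13877.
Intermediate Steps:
U = ⅘ (U = 2 - (1/1 - 1/(-5)) = 2 - (1*1 - 1*(-⅕)) = 2 - (1 + ⅕) = 2 - 1*6/5 = 2 - 6/5 = ⅘ ≈ 0.80000)
p(k) = ⅘
p(0)*(8078 + 9268) = 4*(8078 + 9268)/5 = (⅘)*17346 = 69384/5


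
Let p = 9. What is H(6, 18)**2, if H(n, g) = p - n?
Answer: 9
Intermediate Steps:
H(n, g) = 9 - n
H(6, 18)**2 = (9 - 1*6)**2 = (9 - 6)**2 = 3**2 = 9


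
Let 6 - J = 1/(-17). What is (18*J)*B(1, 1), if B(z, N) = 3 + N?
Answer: 7416/17 ≈ 436.24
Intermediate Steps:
J = 103/17 (J = 6 - 1/(-17) = 6 - 1*(-1/17) = 6 + 1/17 = 103/17 ≈ 6.0588)
(18*J)*B(1, 1) = (18*(103/17))*(3 + 1) = (1854/17)*4 = 7416/17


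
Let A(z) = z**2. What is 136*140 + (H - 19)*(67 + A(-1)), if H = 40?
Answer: 20468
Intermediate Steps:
136*140 + (H - 19)*(67 + A(-1)) = 136*140 + (40 - 19)*(67 + (-1)**2) = 19040 + 21*(67 + 1) = 19040 + 21*68 = 19040 + 1428 = 20468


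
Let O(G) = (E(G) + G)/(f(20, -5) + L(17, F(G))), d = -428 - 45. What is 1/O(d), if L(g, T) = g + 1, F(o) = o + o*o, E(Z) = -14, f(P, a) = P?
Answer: -38/487 ≈ -0.078029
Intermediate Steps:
d = -473
F(o) = o + o²
L(g, T) = 1 + g
O(G) = -7/19 + G/38 (O(G) = (-14 + G)/(20 + (1 + 17)) = (-14 + G)/(20 + 18) = (-14 + G)/38 = (-14 + G)*(1/38) = -7/19 + G/38)
1/O(d) = 1/(-7/19 + (1/38)*(-473)) = 1/(-7/19 - 473/38) = 1/(-487/38) = -38/487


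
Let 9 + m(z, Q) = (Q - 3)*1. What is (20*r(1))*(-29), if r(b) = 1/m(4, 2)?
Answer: 58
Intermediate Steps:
m(z, Q) = -12 + Q (m(z, Q) = -9 + (Q - 3)*1 = -9 + (-3 + Q)*1 = -9 + (-3 + Q) = -12 + Q)
r(b) = -⅒ (r(b) = 1/(-12 + 2) = 1/(-10) = -⅒)
(20*r(1))*(-29) = (20*(-⅒))*(-29) = -2*(-29) = 58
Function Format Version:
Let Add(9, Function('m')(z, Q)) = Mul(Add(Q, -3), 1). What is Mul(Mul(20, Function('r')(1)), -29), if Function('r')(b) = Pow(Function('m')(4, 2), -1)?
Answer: 58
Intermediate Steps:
Function('m')(z, Q) = Add(-12, Q) (Function('m')(z, Q) = Add(-9, Mul(Add(Q, -3), 1)) = Add(-9, Mul(Add(-3, Q), 1)) = Add(-9, Add(-3, Q)) = Add(-12, Q))
Function('r')(b) = Rational(-1, 10) (Function('r')(b) = Pow(Add(-12, 2), -1) = Pow(-10, -1) = Rational(-1, 10))
Mul(Mul(20, Function('r')(1)), -29) = Mul(Mul(20, Rational(-1, 10)), -29) = Mul(-2, -29) = 58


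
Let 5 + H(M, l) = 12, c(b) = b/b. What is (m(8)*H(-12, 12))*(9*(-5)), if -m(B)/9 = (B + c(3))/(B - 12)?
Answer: -25515/4 ≈ -6378.8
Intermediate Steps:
c(b) = 1
H(M, l) = 7 (H(M, l) = -5 + 12 = 7)
m(B) = -9*(1 + B)/(-12 + B) (m(B) = -9*(B + 1)/(B - 12) = -9*(1 + B)/(-12 + B))
(m(8)*H(-12, 12))*(9*(-5)) = ((9*(-1 - 1*8)/(-12 + 8))*7)*(9*(-5)) = ((9*(-1 - 8)/(-4))*7)*(-45) = ((9*(-¼)*(-9))*7)*(-45) = ((81/4)*7)*(-45) = (567/4)*(-45) = -25515/4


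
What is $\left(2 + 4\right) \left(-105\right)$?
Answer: $-630$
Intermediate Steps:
$\left(2 + 4\right) \left(-105\right) = 6 \left(-105\right) = -630$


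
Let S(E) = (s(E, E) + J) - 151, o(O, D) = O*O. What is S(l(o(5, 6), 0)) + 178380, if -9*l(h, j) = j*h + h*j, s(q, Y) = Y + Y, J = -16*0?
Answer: 178229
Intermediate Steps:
J = 0
o(O, D) = O²
s(q, Y) = 2*Y
l(h, j) = -2*h*j/9 (l(h, j) = -(j*h + h*j)/9 = -(h*j + h*j)/9 = -2*h*j/9)
S(E) = -151 + 2*E (S(E) = (2*E + 0) - 151 = 2*E - 151 = -151 + 2*E)
S(l(o(5, 6), 0)) + 178380 = (-151 + 2*(-2/9*5²*0)) + 178380 = (-151 + 2*(-2/9*25*0)) + 178380 = (-151 + 2*0) + 178380 = (-151 + 0) + 178380 = -151 + 178380 = 178229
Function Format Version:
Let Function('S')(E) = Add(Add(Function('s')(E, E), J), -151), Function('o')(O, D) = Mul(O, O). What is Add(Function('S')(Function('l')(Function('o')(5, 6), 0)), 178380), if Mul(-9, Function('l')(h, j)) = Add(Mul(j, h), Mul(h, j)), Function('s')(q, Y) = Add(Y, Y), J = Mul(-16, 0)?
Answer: 178229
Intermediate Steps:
J = 0
Function('o')(O, D) = Pow(O, 2)
Function('s')(q, Y) = Mul(2, Y)
Function('l')(h, j) = Mul(Rational(-2, 9), h, j) (Function('l')(h, j) = Mul(Rational(-1, 9), Add(Mul(j, h), Mul(h, j))) = Mul(Rational(-1, 9), Add(Mul(h, j), Mul(h, j))) = Mul(Rational(-1, 9), Mul(2, h, j)) = Mul(Rational(-2, 9), h, j))
Function('S')(E) = Add(-151, Mul(2, E)) (Function('S')(E) = Add(Add(Mul(2, E), 0), -151) = Add(Mul(2, E), -151) = Add(-151, Mul(2, E)))
Add(Function('S')(Function('l')(Function('o')(5, 6), 0)), 178380) = Add(Add(-151, Mul(2, Mul(Rational(-2, 9), Pow(5, 2), 0))), 178380) = Add(Add(-151, Mul(2, Mul(Rational(-2, 9), 25, 0))), 178380) = Add(Add(-151, Mul(2, 0)), 178380) = Add(Add(-151, 0), 178380) = Add(-151, 178380) = 178229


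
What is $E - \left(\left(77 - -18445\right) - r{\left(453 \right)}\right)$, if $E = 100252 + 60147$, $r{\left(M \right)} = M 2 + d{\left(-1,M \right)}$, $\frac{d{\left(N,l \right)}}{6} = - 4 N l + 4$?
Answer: $153679$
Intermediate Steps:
$d{\left(N,l \right)} = 24 - 24 N l$ ($d{\left(N,l \right)} = 6 \left(- 4 N l + 4\right) = 6 \left(4 - 4 N l\right) = 24 - 24 N l$)
$r{\left(M \right)} = 24 + 26 M$ ($r{\left(M \right)} = M 2 + \left(24 - - 24 M\right) = 2 M + \left(24 + 24 M\right) = 24 + 26 M$)
$E = 160399$
$E - \left(\left(77 - -18445\right) - r{\left(453 \right)}\right) = 160399 - \left(\left(77 - -18445\right) - \left(24 + 26 \cdot 453\right)\right) = 160399 - \left(\left(77 + 18445\right) - \left(24 + 11778\right)\right) = 160399 - \left(18522 - 11802\right) = 160399 - 6720 = 153679$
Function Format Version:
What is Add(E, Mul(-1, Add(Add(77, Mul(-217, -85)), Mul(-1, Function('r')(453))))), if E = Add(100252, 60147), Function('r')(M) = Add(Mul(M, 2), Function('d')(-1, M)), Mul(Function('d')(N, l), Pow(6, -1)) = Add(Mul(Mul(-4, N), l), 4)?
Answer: 153679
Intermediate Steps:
Function('d')(N, l) = Add(24, Mul(-24, N, l)) (Function('d')(N, l) = Mul(6, Add(Mul(Mul(-4, N), l), 4)) = Mul(6, Add(Mul(-4, N, l), 4)) = Mul(6, Add(4, Mul(-4, N, l))) = Add(24, Mul(-24, N, l)))
Function('r')(M) = Add(24, Mul(26, M)) (Function('r')(M) = Add(Mul(M, 2), Add(24, Mul(-24, -1, M))) = Add(Mul(2, M), Add(24, Mul(24, M))) = Add(24, Mul(26, M)))
E = 160399
Add(E, Mul(-1, Add(Add(77, Mul(-217, -85)), Mul(-1, Function('r')(453))))) = Add(160399, Mul(-1, Add(Add(77, Mul(-217, -85)), Mul(-1, Add(24, Mul(26, 453)))))) = Add(160399, Mul(-1, Add(Add(77, 18445), Mul(-1, Add(24, 11778))))) = Add(160399, Mul(-1, Add(18522, Mul(-1, 11802)))) = Add(160399, Mul(-1, Add(18522, -11802))) = Add(160399, Mul(-1, 6720)) = Add(160399, -6720) = 153679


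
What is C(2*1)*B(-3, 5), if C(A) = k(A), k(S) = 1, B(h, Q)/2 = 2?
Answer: 4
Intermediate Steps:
B(h, Q) = 4 (B(h, Q) = 2*2 = 4)
C(A) = 1
C(2*1)*B(-3, 5) = 1*4 = 4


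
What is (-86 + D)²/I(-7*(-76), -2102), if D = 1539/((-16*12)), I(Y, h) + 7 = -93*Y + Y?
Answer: -36204289/200503296 ≈ -0.18057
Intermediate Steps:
I(Y, h) = -7 - 92*Y (I(Y, h) = -7 + (-93*Y + Y) = -7 - 92*Y)
D = -513/64 (D = 1539/(-192) = 1539*(-1/192) = -513/64 ≈ -8.0156)
(-86 + D)²/I(-7*(-76), -2102) = (-86 - 513/64)²/(-7 - (-644)*(-76)) = (-6017/64)²/(-7 - 92*532) = 36204289/(4096*(-7 - 48944)) = (36204289/4096)/(-48951) = (36204289/4096)*(-1/48951) = -36204289/200503296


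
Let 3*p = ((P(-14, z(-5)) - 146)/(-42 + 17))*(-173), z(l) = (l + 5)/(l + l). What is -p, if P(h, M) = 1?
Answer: 5017/15 ≈ 334.47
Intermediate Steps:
z(l) = (5 + l)/(2*l) (z(l) = (5 + l)/((2*l)) = (5 + l)*(1/(2*l)) = (5 + l)/(2*l))
p = -5017/15 (p = (((1 - 146)/(-42 + 17))*(-173))/3 = (-145/(-25)*(-173))/3 = (-145*(-1/25)*(-173))/3 = ((29/5)*(-173))/3 = (⅓)*(-5017/5) = -5017/15 ≈ -334.47)
-p = -1*(-5017/15) = 5017/15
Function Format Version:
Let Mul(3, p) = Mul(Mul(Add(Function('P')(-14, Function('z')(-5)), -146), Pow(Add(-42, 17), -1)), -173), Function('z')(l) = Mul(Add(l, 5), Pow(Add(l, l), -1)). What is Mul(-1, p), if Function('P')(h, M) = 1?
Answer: Rational(5017, 15) ≈ 334.47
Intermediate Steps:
Function('z')(l) = Mul(Rational(1, 2), Pow(l, -1), Add(5, l)) (Function('z')(l) = Mul(Add(5, l), Pow(Mul(2, l), -1)) = Mul(Add(5, l), Mul(Rational(1, 2), Pow(l, -1))) = Mul(Rational(1, 2), Pow(l, -1), Add(5, l)))
p = Rational(-5017, 15) (p = Mul(Rational(1, 3), Mul(Mul(Add(1, -146), Pow(Add(-42, 17), -1)), -173)) = Mul(Rational(1, 3), Mul(Mul(-145, Pow(-25, -1)), -173)) = Mul(Rational(1, 3), Mul(Mul(-145, Rational(-1, 25)), -173)) = Mul(Rational(1, 3), Mul(Rational(29, 5), -173)) = Mul(Rational(1, 3), Rational(-5017, 5)) = Rational(-5017, 15) ≈ -334.47)
Mul(-1, p) = Mul(-1, Rational(-5017, 15)) = Rational(5017, 15)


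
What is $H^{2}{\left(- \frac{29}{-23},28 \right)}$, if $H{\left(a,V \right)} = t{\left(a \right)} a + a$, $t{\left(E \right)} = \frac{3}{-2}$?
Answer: $\frac{841}{2116} \approx 0.39745$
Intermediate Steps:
$t{\left(E \right)} = - \frac{3}{2}$ ($t{\left(E \right)} = 3 \left(- \frac{1}{2}\right) = - \frac{3}{2}$)
$H{\left(a,V \right)} = - \frac{a}{2}$ ($H{\left(a,V \right)} = - \frac{3 a}{2} + a = - \frac{a}{2}$)
$H^{2}{\left(- \frac{29}{-23},28 \right)} = \left(- \frac{\left(-29\right) \frac{1}{-23}}{2}\right)^{2} = \left(- \frac{\left(-29\right) \left(- \frac{1}{23}\right)}{2}\right)^{2} = \left(\left(- \frac{1}{2}\right) \frac{29}{23}\right)^{2} = \left(- \frac{29}{46}\right)^{2} = \frac{841}{2116}$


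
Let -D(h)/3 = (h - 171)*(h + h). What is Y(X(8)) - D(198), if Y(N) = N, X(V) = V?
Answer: 32084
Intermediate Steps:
D(h) = -6*h*(-171 + h) (D(h) = -3*(h - 171)*(h + h) = -3*(-171 + h)*2*h = -6*h*(-171 + h))
Y(X(8)) - D(198) = 8 - 6*198*(171 - 1*198) = 8 - 6*198*(171 - 198) = 8 - 6*198*(-27) = 8 - 1*(-32076) = 8 + 32076 = 32084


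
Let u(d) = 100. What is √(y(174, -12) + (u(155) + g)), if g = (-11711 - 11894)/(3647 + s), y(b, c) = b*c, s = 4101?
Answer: I*√29881380373/3874 ≈ 44.621*I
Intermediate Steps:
g = -23605/7748 (g = (-11711 - 11894)/(3647 + 4101) = -23605/7748 ≈ -3.0466)
√(y(174, -12) + (u(155) + g)) = √(174*(-12) + (100 - 23605/7748)) = √(-2088 + 751195/7748) = √(-15426629/7748) = I*√29881380373/3874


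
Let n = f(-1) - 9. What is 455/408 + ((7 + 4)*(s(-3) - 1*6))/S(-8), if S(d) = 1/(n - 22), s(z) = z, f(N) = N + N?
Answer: 1333391/408 ≈ 3268.1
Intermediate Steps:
f(N) = 2*N
n = -11 (n = 2*(-1) - 9 = -2 - 9 = -11)
S(d) = -1/33 (S(d) = 1/(-11 - 22) = 1/(-33) = -1/33)
455/408 + ((7 + 4)*(s(-3) - 1*6))/S(-8) = 455/408 + ((7 + 4)*(-3 - 1*6))/(-1/33) = 455*(1/408) + (11*(-3 - 6))*(-33) = 455/408 + (11*(-9))*(-33) = 455/408 - 99*(-33) = 455/408 + 3267 = 1333391/408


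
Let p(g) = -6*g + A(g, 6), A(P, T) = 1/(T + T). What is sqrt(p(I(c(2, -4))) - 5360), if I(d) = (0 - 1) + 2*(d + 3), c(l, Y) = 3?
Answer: I*sqrt(195333)/6 ≈ 73.661*I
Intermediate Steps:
A(P, T) = 1/(2*T)
I(d) = 5 + 2*d (I(d) = -1 + 2*(3 + d) = -1 + (6 + 2*d) = 5 + 2*d)
p(g) = 1/12 - 6*g (p(g) = -6*g + (1/2)/6 = -6*g + (1/2)*(1/6) = -6*g + 1/12 = 1/12 - 6*g)
sqrt(p(I(c(2, -4))) - 5360) = sqrt((1/12 - 6*(5 + 2*3)) - 5360) = sqrt((1/12 - 6*(5 + 6)) - 5360) = sqrt((1/12 - 6*11) - 5360) = sqrt((1/12 - 66) - 5360) = sqrt(-791/12 - 5360) = sqrt(-65111/12) = I*sqrt(195333)/6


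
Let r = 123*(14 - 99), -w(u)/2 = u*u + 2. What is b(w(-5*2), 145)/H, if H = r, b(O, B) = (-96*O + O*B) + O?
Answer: 40/41 ≈ 0.97561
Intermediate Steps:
w(u) = -4 - 2*u² (w(u) = -2*(u*u + 2) = -2*(u² + 2) = -2*(2 + u²) = -4 - 2*u²)
b(O, B) = -95*O + B*O (b(O, B) = (-96*O + B*O) + O = -95*O + B*O)
r = -10455 (r = 123*(-85) = -10455)
H = -10455
b(w(-5*2), 145)/H = ((-4 - 2*(-5*2)²)*(-95 + 145))/(-10455) = ((-4 - 2*(-10)²)*50)*(-1/10455) = ((-4 - 2*100)*50)*(-1/10455) = ((-4 - 200)*50)*(-1/10455) = -204*50*(-1/10455) = -10200*(-1/10455) = 40/41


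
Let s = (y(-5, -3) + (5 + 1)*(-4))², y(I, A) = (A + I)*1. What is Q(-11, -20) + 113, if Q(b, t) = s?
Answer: 1137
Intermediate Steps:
y(I, A) = A + I
s = 1024 (s = ((-3 - 5) + (5 + 1)*(-4))² = (-8 + 6*(-4))² = (-8 - 24)² = (-32)² = 1024)
Q(b, t) = 1024
Q(-11, -20) + 113 = 1024 + 113 = 1137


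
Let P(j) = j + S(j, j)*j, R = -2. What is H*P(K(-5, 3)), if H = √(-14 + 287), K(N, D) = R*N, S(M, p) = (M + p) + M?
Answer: 310*√273 ≈ 5122.0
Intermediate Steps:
S(M, p) = p + 2*M
K(N, D) = -2*N
P(j) = j + 3*j² (P(j) = j + (j + 2*j)*j = j + (3*j)*j = j + 3*j²)
H = √273 ≈ 16.523
H*P(K(-5, 3)) = √273*((-2*(-5))*(1 + 3*(-2*(-5)))) = √273*(10*(1 + 3*10)) = √273*(10*(1 + 30)) = √273*(10*31) = √273*310 = 310*√273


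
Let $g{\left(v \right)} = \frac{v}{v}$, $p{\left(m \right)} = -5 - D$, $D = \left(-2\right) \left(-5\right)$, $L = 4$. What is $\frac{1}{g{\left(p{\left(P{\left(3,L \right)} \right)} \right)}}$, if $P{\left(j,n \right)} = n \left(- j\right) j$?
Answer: $1$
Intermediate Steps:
$D = 10$
$P{\left(j,n \right)} = - n j^{2}$ ($P{\left(j,n \right)} = - j n j = - n j^{2}$)
$p{\left(m \right)} = -15$ ($p{\left(m \right)} = -5 - 10 = -15$)
$g{\left(v \right)} = 1$
$\frac{1}{g{\left(p{\left(P{\left(3,L \right)} \right)} \right)}} = 1^{-1} = 1$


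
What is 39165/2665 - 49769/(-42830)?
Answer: 362014267/22828390 ≈ 15.858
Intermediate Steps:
39165/2665 - 49769/(-42830) = 39165*(1/2665) - 49769*(-1/42830) = 7833/533 + 49769/42830 = 362014267/22828390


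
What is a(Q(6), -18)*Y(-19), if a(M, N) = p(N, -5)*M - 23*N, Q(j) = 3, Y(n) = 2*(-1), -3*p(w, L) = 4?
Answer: -820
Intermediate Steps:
p(w, L) = -4/3 (p(w, L) = -⅓*4 = -4/3)
Y(n) = -2
a(M, N) = -23*N - 4*M/3 (a(M, N) = -4*M/3 - 23*N = -23*N - 4*M/3)
a(Q(6), -18)*Y(-19) = (-23*(-18) - 4/3*3)*(-2) = (414 - 4)*(-2) = 410*(-2) = -820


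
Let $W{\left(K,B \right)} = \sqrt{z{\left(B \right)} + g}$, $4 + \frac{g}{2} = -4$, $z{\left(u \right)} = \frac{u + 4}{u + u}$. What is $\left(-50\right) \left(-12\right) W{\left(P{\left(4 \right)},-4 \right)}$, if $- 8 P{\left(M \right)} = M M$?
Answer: $2400 i \approx 2400.0 i$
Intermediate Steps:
$z{\left(u \right)} = \frac{4 + u}{2 u}$
$P{\left(M \right)} = - \frac{M^{2}}{8}$ ($P{\left(M \right)} = - \frac{M M}{8} = - \frac{M^{2}}{8}$)
$g = -16$ ($g = -8 + 2 \left(-4\right) = -8 - 8 = -16$)
$W{\left(K,B \right)} = \sqrt{-16 + \frac{4 + B}{2 B}}$ ($W{\left(K,B \right)} = \sqrt{\frac{4 + B}{2 B} - 16} = \sqrt{-16 + \frac{4 + B}{2 B}}$)
$\left(-50\right) \left(-12\right) W{\left(P{\left(4 \right)},-4 \right)} = \left(-50\right) \left(-12\right) \frac{\sqrt{-62 + \frac{8}{-4}}}{2} = 600 \frac{\sqrt{-62 + 8 \left(- \frac{1}{4}\right)}}{2} = 600 \frac{\sqrt{-62 - 2}}{2} = 600 \frac{\sqrt{-64}}{2} = 600 \frac{8 i}{2} = 600 \cdot 4 i = 2400 i$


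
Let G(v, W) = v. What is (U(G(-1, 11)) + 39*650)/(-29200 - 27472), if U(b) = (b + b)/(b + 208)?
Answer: -655931/1466388 ≈ -0.44731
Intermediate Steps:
U(b) = 2*b/(208 + b) (U(b) = (2*b)/(208 + b) = 2*b/(208 + b))
(U(G(-1, 11)) + 39*650)/(-29200 - 27472) = (2*(-1)/(208 - 1) + 39*650)/(-29200 - 27472) = (2*(-1)/207 + 25350)/(-56672) = (2*(-1)*(1/207) + 25350)*(-1/56672) = (-2/207 + 25350)*(-1/56672) = (5247448/207)*(-1/56672) = -655931/1466388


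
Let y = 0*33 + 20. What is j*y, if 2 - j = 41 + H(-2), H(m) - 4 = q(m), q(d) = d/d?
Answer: -880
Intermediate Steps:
q(d) = 1
H(m) = 5 (H(m) = 4 + 1 = 5)
j = -44 (j = 2 - (41 + 5) = 2 - 1*46 = 2 - 46 = -44)
y = 20 (y = 0 + 20 = 20)
j*y = -44*20 = -880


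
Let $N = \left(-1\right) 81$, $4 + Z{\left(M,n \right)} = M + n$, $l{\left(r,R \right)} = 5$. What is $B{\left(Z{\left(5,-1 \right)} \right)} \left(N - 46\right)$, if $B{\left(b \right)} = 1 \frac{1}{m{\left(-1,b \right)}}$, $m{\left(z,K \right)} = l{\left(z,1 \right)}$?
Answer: $- \frac{127}{5} \approx -25.4$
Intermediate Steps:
$m{\left(z,K \right)} = 5$
$Z{\left(M,n \right)} = -4 + M + n$ ($Z{\left(M,n \right)} = -4 + \left(M + n\right) = -4 + M + n$)
$B{\left(b \right)} = \frac{1}{5}$ ($B{\left(b \right)} = 1 \cdot \frac{1}{5} = \frac{1}{5}$)
$N = -81$
$B{\left(Z{\left(5,-1 \right)} \right)} \left(N - 46\right) = \frac{-81 - 46}{5} = \frac{1}{5} \left(-127\right) = - \frac{127}{5}$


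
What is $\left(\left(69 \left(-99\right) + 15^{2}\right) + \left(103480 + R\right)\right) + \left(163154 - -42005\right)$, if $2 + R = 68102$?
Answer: $370133$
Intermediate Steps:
$R = 68100$ ($R = -2 + 68102 = 68100$)
$\left(\left(69 \left(-99\right) + 15^{2}\right) + \left(103480 + R\right)\right) + \left(163154 - -42005\right) = \left(\left(69 \left(-99\right) + 15^{2}\right) + \left(103480 + 68100\right)\right) + \left(163154 - -42005\right) = \left(\left(-6831 + 225\right) + 171580\right) + \left(163154 + 42005\right) = \left(-6606 + 171580\right) + 205159 = 164974 + 205159 = 370133$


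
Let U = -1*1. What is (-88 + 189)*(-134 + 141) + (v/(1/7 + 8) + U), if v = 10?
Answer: 40312/57 ≈ 707.23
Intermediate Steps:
U = -1
(-88 + 189)*(-134 + 141) + (v/(1/7 + 8) + U) = (-88 + 189)*(-134 + 141) + (10/(1/7 + 8) - 1) = 101*7 + (10/(1/7 + 8) - 1) = 707 + (10/(57/7) - 1) = 707 + ((7/57)*10 - 1) = 707 + (70/57 - 1) = 707 + 13/57 = 40312/57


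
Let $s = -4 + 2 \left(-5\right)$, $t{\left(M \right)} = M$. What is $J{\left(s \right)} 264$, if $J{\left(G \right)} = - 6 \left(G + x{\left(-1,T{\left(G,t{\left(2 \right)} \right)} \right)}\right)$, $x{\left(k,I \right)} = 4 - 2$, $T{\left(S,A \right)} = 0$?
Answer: $19008$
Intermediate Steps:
$x{\left(k,I \right)} = 2$
$s = -14$ ($s = -4 - 10 = -14$)
$J{\left(G \right)} = -12 - 6 G$ ($J{\left(G \right)} = - 6 \left(G + 2\right) = - 6 \left(2 + G\right) = -12 - 6 G$)
$J{\left(s \right)} 264 = \left(-12 - -84\right) 264 = \left(-12 + 84\right) 264 = 72 \cdot 264 = 19008$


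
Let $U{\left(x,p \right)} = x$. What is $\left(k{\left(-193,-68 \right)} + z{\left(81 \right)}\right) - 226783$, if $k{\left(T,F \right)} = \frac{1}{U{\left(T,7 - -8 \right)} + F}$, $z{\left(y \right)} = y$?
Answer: $- \frac{59169223}{261} \approx -2.267 \cdot 10^{5}$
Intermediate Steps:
$k{\left(T,F \right)} = \frac{1}{F + T}$ ($k{\left(T,F \right)} = \frac{1}{T + F} = \frac{1}{F + T}$)
$\left(k{\left(-193,-68 \right)} + z{\left(81 \right)}\right) - 226783 = \left(\frac{1}{-68 - 193} + 81\right) - 226783 = \left(\frac{1}{-261} + 81\right) - 226783 = \left(- \frac{1}{261} + 81\right) - 226783 = \frac{21140}{261} - 226783 = - \frac{59169223}{261}$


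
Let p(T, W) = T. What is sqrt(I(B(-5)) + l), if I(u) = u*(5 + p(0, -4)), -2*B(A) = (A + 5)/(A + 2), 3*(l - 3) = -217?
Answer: 4*I*sqrt(39)/3 ≈ 8.3267*I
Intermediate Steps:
l = -208/3 (l = 3 + (1/3)*(-217) = 3 - 217/3 = -208/3 ≈ -69.333)
B(A) = -(5 + A)/(2*(2 + A)) (B(A) = -(A + 5)/(2*(A + 2)) = -(5 + A)/(2*(2 + A)))
I(u) = 5*u (I(u) = u*(5 + 0) = u*5 = 5*u)
sqrt(I(B(-5)) + l) = sqrt(5*((-5 - 1*(-5))/(2*(2 - 5))) - 208/3) = sqrt(5*((1/2)*(-5 + 5)/(-3)) - 208/3) = sqrt(5*((1/2)*(-1/3)*0) - 208/3) = sqrt(5*0 - 208/3) = sqrt(0 - 208/3) = sqrt(-208/3) = 4*I*sqrt(39)/3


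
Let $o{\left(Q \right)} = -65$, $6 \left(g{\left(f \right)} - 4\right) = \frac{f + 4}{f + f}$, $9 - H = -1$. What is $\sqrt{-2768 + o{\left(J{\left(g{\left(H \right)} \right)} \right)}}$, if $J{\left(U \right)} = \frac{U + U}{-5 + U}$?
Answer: $i \sqrt{2833} \approx 53.226 i$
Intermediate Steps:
$H = 10$ ($H = 9 - -1 = 9 + 1 = 10$)
$g{\left(f \right)} = 4 + \frac{4 + f}{12 f}$ ($g{\left(f \right)} = 4 + \frac{\left(f + 4\right) \frac{1}{f + f}}{6} = 4 + \frac{\left(4 + f\right) \frac{1}{2 f}}{6} = 4 + \frac{\frac{1}{2} \frac{1}{f} \left(4 + f\right)}{6} = 4 + \frac{4 + f}{12 f}$)
$J{\left(U \right)} = \frac{2 U}{-5 + U}$
$\sqrt{-2768 + o{\left(J{\left(g{\left(H \right)} \right)} \right)}} = \sqrt{-2768 - 65} = \sqrt{-2833} = i \sqrt{2833}$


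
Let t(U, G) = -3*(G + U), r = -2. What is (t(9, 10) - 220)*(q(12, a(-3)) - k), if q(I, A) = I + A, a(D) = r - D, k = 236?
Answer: 61771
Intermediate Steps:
t(U, G) = -3*G - 3*U
a(D) = -2 - D
q(I, A) = A + I
(t(9, 10) - 220)*(q(12, a(-3)) - k) = ((-3*10 - 3*9) - 220)*(((-2 - 1*(-3)) + 12) - 1*236) = ((-30 - 27) - 220)*(((-2 + 3) + 12) - 236) = (-57 - 220)*((1 + 12) - 236) = -277*(13 - 236) = -277*(-223) = 61771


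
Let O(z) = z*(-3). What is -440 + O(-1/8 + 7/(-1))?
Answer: -3349/8 ≈ -418.63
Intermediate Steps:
O(z) = -3*z
-440 + O(-1/8 + 7/(-1)) = -440 - 3*(-1/8 + 7/(-1)) = -440 - 3*(-1*1/8 + 7*(-1)) = -440 - 3*(-1/8 - 7) = -440 - 3*(-57/8) = -440 + 171/8 = -3349/8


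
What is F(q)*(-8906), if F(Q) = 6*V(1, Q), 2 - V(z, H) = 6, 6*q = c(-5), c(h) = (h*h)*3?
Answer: 213744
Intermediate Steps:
c(h) = 3*h**2 (c(h) = h**2*3 = 3*h**2)
q = 25/2 (q = (3*(-5)**2)/6 = (3*25)/6 = (1/6)*75 = 25/2 ≈ 12.500)
V(z, H) = -4 (V(z, H) = 2 - 1*6 = 2 - 6 = -4)
F(Q) = -24 (F(Q) = 6*(-4) = -24)
F(q)*(-8906) = -24*(-8906) = 213744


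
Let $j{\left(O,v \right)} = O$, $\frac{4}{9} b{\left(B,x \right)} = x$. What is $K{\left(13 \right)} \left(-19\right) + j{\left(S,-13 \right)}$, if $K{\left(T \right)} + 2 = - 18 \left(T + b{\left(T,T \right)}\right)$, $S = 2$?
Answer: $\frac{28979}{2} \approx 14490.0$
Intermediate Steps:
$b{\left(B,x \right)} = \frac{9 x}{4}$
$K{\left(T \right)} = -2 - \frac{117 T}{2}$ ($K{\left(T \right)} = -2 - 18 \left(T + \frac{9 T}{4}\right) = -2 - 18 \frac{13 T}{4} = -2 - \frac{117 T}{2}$)
$K{\left(13 \right)} \left(-19\right) + j{\left(S,-13 \right)} = \left(-2 - \frac{1521}{2}\right) \left(-19\right) + 2 = \left(- \frac{1525}{2}\right) \left(-19\right) + 2 = \frac{28975}{2} + 2 = \frac{28979}{2}$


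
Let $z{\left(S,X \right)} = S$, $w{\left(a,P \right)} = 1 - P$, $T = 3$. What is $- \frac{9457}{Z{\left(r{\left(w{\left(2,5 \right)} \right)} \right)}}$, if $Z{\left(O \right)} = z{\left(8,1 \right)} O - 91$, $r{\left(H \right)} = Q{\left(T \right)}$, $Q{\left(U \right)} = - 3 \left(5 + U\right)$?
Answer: $\frac{9457}{283} \approx 33.417$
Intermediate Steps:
$Q{\left(U \right)} = -15 - 3 U$
$r{\left(H \right)} = -24$ ($r{\left(H \right)} = -15 - 9 = -24$)
$Z{\left(O \right)} = -91 + 8 O$ ($Z{\left(O \right)} = 8 O - 91 = -91 + 8 O$)
$- \frac{9457}{Z{\left(r{\left(w{\left(2,5 \right)} \right)} \right)}} = - \frac{9457}{-91 + 8 \left(-24\right)} = - \frac{9457}{-91 - 192} = - \frac{9457}{-283} = \left(-9457\right) \left(- \frac{1}{283}\right) = \frac{9457}{283}$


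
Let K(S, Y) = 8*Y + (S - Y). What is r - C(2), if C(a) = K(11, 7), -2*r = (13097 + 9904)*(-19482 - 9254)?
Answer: 330478308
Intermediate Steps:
r = 330478368 (r = -(13097 + 9904)*(-19482 - 9254)/2 = -23001*(-28736)/2 = -½*(-660956736) = 330478368)
K(S, Y) = S + 7*Y
C(a) = 60 (C(a) = 11 + 7*7 = 11 + 49 = 60)
r - C(2) = 330478368 - 1*60 = 330478368 - 60 = 330478308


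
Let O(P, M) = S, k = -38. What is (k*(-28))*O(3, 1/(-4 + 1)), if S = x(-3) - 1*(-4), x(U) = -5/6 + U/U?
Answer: 13300/3 ≈ 4433.3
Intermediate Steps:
x(U) = ⅙ (x(U) = -5*⅙ + 1 = -⅚ + 1 = ⅙)
S = 25/6 (S = ⅙ - 1*(-4) = ⅙ + 4 = 25/6 ≈ 4.1667)
O(P, M) = 25/6
(k*(-28))*O(3, 1/(-4 + 1)) = -38*(-28)*(25/6) = 1064*(25/6) = 13300/3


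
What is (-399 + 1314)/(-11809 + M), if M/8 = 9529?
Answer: 915/64423 ≈ 0.014203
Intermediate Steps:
M = 76232 (M = 8*9529 = 76232)
(-399 + 1314)/(-11809 + M) = (-399 + 1314)/(-11809 + 76232) = 915/64423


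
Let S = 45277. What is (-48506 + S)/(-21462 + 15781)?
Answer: 3229/5681 ≈ 0.56839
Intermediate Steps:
(-48506 + S)/(-21462 + 15781) = (-48506 + 45277)/(-21462 + 15781) = -3229/(-5681) = -3229*(-1/5681) = 3229/5681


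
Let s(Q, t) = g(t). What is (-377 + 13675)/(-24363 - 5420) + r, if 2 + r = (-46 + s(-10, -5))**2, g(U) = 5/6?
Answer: 2184670199/1072188 ≈ 2037.6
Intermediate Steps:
g(U) = 5/6 (g(U) = 5*(1/6) = 5/6)
s(Q, t) = 5/6
r = 73369/36 (r = -2 + (-46 + 5/6)**2 = -2 + (-271/6)**2 = -2 + 73441/36 = 73369/36 ≈ 2038.0)
(-377 + 13675)/(-24363 - 5420) + r = (-377 + 13675)/(-24363 - 5420) + 73369/36 = 13298/(-29783) + 73369/36 = 13298*(-1/29783) + 73369/36 = -13298/29783 + 73369/36 = 2184670199/1072188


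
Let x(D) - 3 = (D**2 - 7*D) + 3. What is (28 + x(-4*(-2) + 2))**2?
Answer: 4096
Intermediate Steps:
x(D) = 6 + D**2 - 7*D (x(D) = 3 + ((D**2 - 7*D) + 3) = 3 + (3 + D**2 - 7*D) = 6 + D**2 - 7*D)
(28 + x(-4*(-2) + 2))**2 = (28 + (6 + (-4*(-2) + 2)**2 - 7*(-4*(-2) + 2)))**2 = (28 + (6 + (8 + 2)**2 - 7*(8 + 2)))**2 = (28 + (6 + 10**2 - 7*10))**2 = (28 + (6 + 100 - 70))**2 = (28 + 36)**2 = 64**2 = 4096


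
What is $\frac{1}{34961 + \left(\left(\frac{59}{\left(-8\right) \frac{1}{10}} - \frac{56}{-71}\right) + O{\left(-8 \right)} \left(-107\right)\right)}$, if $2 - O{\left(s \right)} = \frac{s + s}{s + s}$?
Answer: $\frac{284}{9877815} \approx 2.8751 \cdot 10^{-5}$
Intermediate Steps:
$O{\left(s \right)} = 1$ ($O{\left(s \right)} = 2 - \frac{s + s}{s + s} = 2 - \frac{2 s}{2 s} = 2 - 2 s \frac{1}{2 s} = 2 - 1 = 1$)
$\frac{1}{34961 + \left(\left(\frac{59}{\left(-8\right) \frac{1}{10}} - \frac{56}{-71}\right) + O{\left(-8 \right)} \left(-107\right)\right)} = \frac{1}{34961 + \left(\left(\frac{59}{\left(-8\right) \frac{1}{10}} - \frac{56}{-71}\right) + 1 \left(-107\right)\right)} = \frac{1}{34961 - \left(\frac{7541}{71} + \frac{295}{4}\right)} = \frac{1}{34961 + \left(\left(59 \left(- \frac{5}{4}\right) + \frac{56}{71}\right) - 107\right)} = \frac{1}{34961 + \left(\left(- \frac{295}{4} + \frac{56}{71}\right) - 107\right)} = \frac{1}{34961 - \frac{51109}{284}} = \frac{1}{\frac{9877815}{284}} = \frac{284}{9877815}$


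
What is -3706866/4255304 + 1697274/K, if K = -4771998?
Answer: -691988166099/564063949372 ≈ -1.2268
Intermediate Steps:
-3706866/4255304 + 1697274/K = -3706866/4255304 + 1697274/(-4771998) = -3706866*1/4255304 + 1697274*(-1/4771998) = -1853433/2127652 - 94293/265111 = -691988166099/564063949372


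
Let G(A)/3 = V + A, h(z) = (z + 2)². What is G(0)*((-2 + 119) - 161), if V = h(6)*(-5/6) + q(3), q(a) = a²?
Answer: 5852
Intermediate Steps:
h(z) = (2 + z)²
V = -133/3 (V = (2 + 6)²*(-5/6) + 3² = 8²*(-5*⅙) + 9 = 64*(-⅚) + 9 = -160/3 + 9 = -133/3 ≈ -44.333)
G(A) = -133 + 3*A (G(A) = 3*(-133/3 + A) = -133 + 3*A)
G(0)*((-2 + 119) - 161) = (-133 + 3*0)*((-2 + 119) - 161) = (-133 + 0)*(117 - 161) = -133*(-44) = 5852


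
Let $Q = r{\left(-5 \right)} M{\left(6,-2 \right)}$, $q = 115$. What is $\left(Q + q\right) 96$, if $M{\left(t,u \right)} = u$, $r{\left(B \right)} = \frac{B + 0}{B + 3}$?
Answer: $10560$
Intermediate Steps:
$r{\left(B \right)} = \frac{B}{3 + B}$
$Q = -5$ ($Q = - \frac{5}{3 - 5} \left(-2\right) = - \frac{5}{-2} \left(-2\right) = \left(-5\right) \left(- \frac{1}{2}\right) \left(-2\right) = \frac{5}{2} \left(-2\right) = -5$)
$\left(Q + q\right) 96 = \left(-5 + 115\right) 96 = 110 \cdot 96 = 10560$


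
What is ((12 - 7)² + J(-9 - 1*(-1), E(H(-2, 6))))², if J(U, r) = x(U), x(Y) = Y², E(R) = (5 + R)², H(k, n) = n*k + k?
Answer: 7921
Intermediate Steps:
H(k, n) = k + k*n (H(k, n) = k*n + k = k + k*n)
J(U, r) = U²
((12 - 7)² + J(-9 - 1*(-1), E(H(-2, 6))))² = ((12 - 7)² + (-9 - 1*(-1))²)² = (5² + (-9 + 1)²)² = (25 + (-8)²)² = (25 + 64)² = 89² = 7921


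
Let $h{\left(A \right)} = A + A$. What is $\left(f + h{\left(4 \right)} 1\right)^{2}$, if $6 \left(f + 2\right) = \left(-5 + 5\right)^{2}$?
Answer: $36$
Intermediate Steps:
$h{\left(A \right)} = 2 A$
$f = -2$ ($f = -2 + \frac{\left(-5 + 5\right)^{2}}{6} = -2 + \frac{0^{2}}{6} = -2 + \frac{1}{6} \cdot 0 = -2 + 0 = -2$)
$\left(f + h{\left(4 \right)} 1\right)^{2} = \left(-2 + 2 \cdot 4 \cdot 1\right)^{2} = \left(-2 + 8 \cdot 1\right)^{2} = \left(-2 + 8\right)^{2} = 6^{2} = 36$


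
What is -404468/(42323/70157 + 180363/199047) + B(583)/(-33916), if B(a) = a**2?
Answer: -15964320414513563555/59573434701796 ≈ -2.6798e+5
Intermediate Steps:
-404468/(42323/70157 + 180363/199047) + B(583)/(-33916) = -404468/(42323/70157 + 180363/199047) + 583**2/(-33916) = -404468/(42323*(1/70157) + 180363*(1/199047)) + 339889*(-1/33916) = -404468/(42323/70157 + 60121/66349) - 339889/33916 = -404468/7025997724/4654846793 - 339889/33916 = -404468*4654846793/7025997724 - 339889/33916 = -470684143167781/1756499431 - 339889/33916 = -15964320414513563555/59573434701796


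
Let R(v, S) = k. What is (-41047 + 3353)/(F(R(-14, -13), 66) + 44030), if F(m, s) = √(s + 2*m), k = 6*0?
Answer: -829833410/969320417 + 18847*√66/969320417 ≈ -0.85594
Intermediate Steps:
k = 0
R(v, S) = 0
(-41047 + 3353)/(F(R(-14, -13), 66) + 44030) = (-41047 + 3353)/(√(66 + 2*0) + 44030) = -37694/(√(66 + 0) + 44030) = -37694/(√66 + 44030) = -37694/(44030 + √66)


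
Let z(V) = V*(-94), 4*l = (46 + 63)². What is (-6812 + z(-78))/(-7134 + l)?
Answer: -416/3331 ≈ -0.12489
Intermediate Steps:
l = 11881/4 (l = (46 + 63)²/4 = (¼)*109² = (¼)*11881 = 11881/4 ≈ 2970.3)
z(V) = -94*V
(-6812 + z(-78))/(-7134 + l) = (-6812 - 94*(-78))/(-7134 + 11881/4) = (-6812 + 7332)/(-16655/4) = 520*(-4/16655) = -416/3331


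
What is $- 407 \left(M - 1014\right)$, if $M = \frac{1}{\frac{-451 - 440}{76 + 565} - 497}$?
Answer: $\frac{131844065551}{319468} \approx 4.127 \cdot 10^{5}$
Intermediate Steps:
$M = - \frac{641}{319468}$ ($M = \frac{1}{- \frac{891}{641} - 497} = \frac{1}{- \frac{319468}{641}} = - \frac{641}{319468} \approx -0.0020065$)
$- 407 \left(M - 1014\right) = - 407 \left(- \frac{641}{319468} - 1014\right) = \left(-407\right) \left(- \frac{323941193}{319468}\right) = \frac{131844065551}{319468}$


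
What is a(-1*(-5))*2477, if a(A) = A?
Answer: 12385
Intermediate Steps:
a(-1*(-5))*2477 = -1*(-5)*2477 = 5*2477 = 12385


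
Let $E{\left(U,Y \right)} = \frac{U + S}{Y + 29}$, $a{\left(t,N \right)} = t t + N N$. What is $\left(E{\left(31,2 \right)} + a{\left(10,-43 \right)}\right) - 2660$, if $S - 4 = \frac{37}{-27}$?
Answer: $- \frac{594199}{837} \approx -709.92$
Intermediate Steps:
$S = \frac{71}{27}$ ($S = 4 + \frac{37}{-27} = 4 + 37 \left(- \frac{1}{27}\right) = 4 - \frac{37}{27} = \frac{71}{27} \approx 2.6296$)
$a{\left(t,N \right)} = N^{2} + t^{2}$ ($a{\left(t,N \right)} = t^{2} + N^{2} = N^{2} + t^{2}$)
$E{\left(U,Y \right)} = \frac{\frac{71}{27} + U}{29 + Y}$ ($E{\left(U,Y \right)} = \frac{U + \frac{71}{27}}{Y + 29} = \frac{\frac{71}{27} + U}{29 + Y}$)
$\left(E{\left(31,2 \right)} + a{\left(10,-43 \right)}\right) - 2660 = \left(\frac{\frac{71}{27} + 31}{29 + 2} + \left(\left(-43\right)^{2} + 10^{2}\right)\right) - 2660 = \left(\frac{1}{31} \cdot \frac{908}{27} + \left(1849 + 100\right)\right) - 2660 = \left(\frac{1}{31} \cdot \frac{908}{27} + 1949\right) - 2660 = \left(\frac{908}{837} + 1949\right) - 2660 = \frac{1632221}{837} - 2660 = - \frac{594199}{837}$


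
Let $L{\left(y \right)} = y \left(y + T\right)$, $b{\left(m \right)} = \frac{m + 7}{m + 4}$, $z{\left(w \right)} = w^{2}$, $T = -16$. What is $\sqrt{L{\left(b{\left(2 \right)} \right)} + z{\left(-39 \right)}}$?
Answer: $\frac{\sqrt{5997}}{2} \approx 38.72$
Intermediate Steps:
$b{\left(m \right)} = \frac{7 + m}{4 + m}$
$L{\left(y \right)} = y \left(-16 + y\right)$ ($L{\left(y \right)} = y \left(y - 16\right) = y \left(-16 + y\right)$)
$\sqrt{L{\left(b{\left(2 \right)} \right)} + z{\left(-39 \right)}} = \sqrt{\frac{7 + 2}{4 + 2} \left(-16 + \frac{7 + 2}{4 + 2}\right) + \left(-39\right)^{2}} = \sqrt{\frac{1}{6} \cdot 9 \left(-16 + \frac{1}{6} \cdot 9\right) + 1521} = \sqrt{\frac{3 \left(-16 + \frac{3}{2}\right)}{2} + 1521} = \sqrt{\frac{3}{2} \left(- \frac{29}{2}\right) + 1521} = \sqrt{- \frac{87}{4} + 1521} = \sqrt{\frac{5997}{4}} = \frac{\sqrt{5997}}{2}$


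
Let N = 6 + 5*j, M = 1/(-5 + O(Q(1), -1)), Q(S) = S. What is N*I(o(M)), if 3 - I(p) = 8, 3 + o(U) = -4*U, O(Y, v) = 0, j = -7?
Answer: 145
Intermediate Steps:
M = -1/5 (M = 1/(-5 + 0) = 1/(-5) = -1/5 ≈ -0.20000)
o(U) = -3 - 4*U
N = -29 (N = 6 + 5*(-7) = 6 - 35 = -29)
I(p) = -5 (I(p) = 3 - 1*8 = 3 - 8 = -5)
N*I(o(M)) = -29*(-5) = 145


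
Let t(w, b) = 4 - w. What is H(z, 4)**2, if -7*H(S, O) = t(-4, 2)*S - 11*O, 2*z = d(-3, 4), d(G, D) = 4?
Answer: 16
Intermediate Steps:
z = 2 (z = (1/2)*4 = 2)
H(S, O) = -8*S/7 + 11*O/7 (H(S, O) = -((4 - 1*(-4))*S - 11*O)/7 = -((4 + 4)*S - 11*O)/7 = -(8*S - 11*O)/7 = -(-11*O + 8*S)/7 = -8*S/7 + 11*O/7)
H(z, 4)**2 = (-8/7*2 + (11/7)*4)**2 = (-16/7 + 44/7)**2 = 4**2 = 16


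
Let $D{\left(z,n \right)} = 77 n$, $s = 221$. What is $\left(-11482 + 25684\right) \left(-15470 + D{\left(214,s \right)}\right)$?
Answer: $21970494$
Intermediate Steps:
$\left(-11482 + 25684\right) \left(-15470 + D{\left(214,s \right)}\right) = \left(-11482 + 25684\right) \left(-15470 + 77 \cdot 221\right) = 14202 \left(-15470 + 17017\right) = 14202 \cdot 1547 = 21970494$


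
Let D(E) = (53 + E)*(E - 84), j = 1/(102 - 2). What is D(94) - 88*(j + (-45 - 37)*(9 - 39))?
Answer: -5375272/25 ≈ -2.1501e+5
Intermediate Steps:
j = 1/100 ≈ 0.010000
D(E) = (-84 + E)*(53 + E) (D(E) = (53 + E)*(-84 + E) = (-84 + E)*(53 + E))
D(94) - 88*(j + (-45 - 37)*(9 - 39)) = (-4452 + 94² - 31*94) - 88*(1/100 + (-45 - 37)*(9 - 39)) = (-4452 + 8836 - 2914) - 88*(1/100 - 82*(-30)) = 1470 - 88*(1/100 + 2460) = 1470 - 88*246001/100 = 1470 - 5412022/25 = -5375272/25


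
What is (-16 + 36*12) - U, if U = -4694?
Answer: 5110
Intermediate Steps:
(-16 + 36*12) - U = (-16 + 36*12) - 1*(-4694) = (-16 + 432) + 4694 = 416 + 4694 = 5110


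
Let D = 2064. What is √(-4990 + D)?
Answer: I*√2926 ≈ 54.093*I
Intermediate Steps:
√(-4990 + D) = √(-4990 + 2064) = √(-2926) = I*√2926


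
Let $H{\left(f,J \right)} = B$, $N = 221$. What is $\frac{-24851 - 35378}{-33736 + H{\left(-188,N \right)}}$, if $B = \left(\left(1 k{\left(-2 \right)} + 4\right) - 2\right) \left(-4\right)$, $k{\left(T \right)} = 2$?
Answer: $\frac{60229}{33752} \approx 1.7845$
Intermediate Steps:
$B = -16$ ($B = \left(\left(1 \cdot 2 + 4\right) - 2\right) \left(-4\right) = \left(\left(2 + 4\right) - 2\right) \left(-4\right) = \left(6 - 2\right) \left(-4\right) = 4 \left(-4\right) = -16$)
$H{\left(f,J \right)} = -16$
$\frac{-24851 - 35378}{-33736 + H{\left(-188,N \right)}} = \frac{-24851 - 35378}{-33736 - 16} = - \frac{60229}{-33752} = \left(-60229\right) \left(- \frac{1}{33752}\right) = \frac{60229}{33752}$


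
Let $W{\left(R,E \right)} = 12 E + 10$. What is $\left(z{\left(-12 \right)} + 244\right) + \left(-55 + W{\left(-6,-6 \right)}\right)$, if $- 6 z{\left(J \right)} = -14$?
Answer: $\frac{388}{3} \approx 129.33$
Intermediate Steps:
$W{\left(R,E \right)} = 10 + 12 E$
$z{\left(J \right)} = \frac{7}{3}$ ($z{\left(J \right)} = \left(- \frac{1}{6}\right) \left(-14\right) = \frac{7}{3}$)
$\left(z{\left(-12 \right)} + 244\right) + \left(-55 + W{\left(-6,-6 \right)}\right) = \left(\frac{7}{3} + 244\right) + \left(-55 + \left(10 + 12 \left(-6\right)\right)\right) = \frac{739}{3} + \left(-55 + \left(10 - 72\right)\right) = \frac{739}{3} - 117 = \frac{388}{3}$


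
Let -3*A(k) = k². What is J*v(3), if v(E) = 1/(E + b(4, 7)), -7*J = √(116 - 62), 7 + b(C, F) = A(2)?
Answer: 9*√6/112 ≈ 0.19683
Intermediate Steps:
A(k) = -k²/3
b(C, F) = -25/3 (b(C, F) = -7 - ⅓*2² = -7 - ⅓*4 = -7 - 4/3 = -25/3)
J = -3*√6/7 (J = -√(116 - 62)/7 = -3*√6/7 ≈ -1.0498)
v(E) = 1/(-25/3 + E) (v(E) = 1/(E - 25/3) = 1/(-25/3 + E))
J*v(3) = (-3*√6/7)*(3/(-25 + 3*3)) = (-3*√6/7)*(3/(-25 + 9)) = (-3*√6/7)*(3/(-16)) = (-3*√6/7)*(3*(-1/16)) = -3*√6/7*(-3/16) = 9*√6/112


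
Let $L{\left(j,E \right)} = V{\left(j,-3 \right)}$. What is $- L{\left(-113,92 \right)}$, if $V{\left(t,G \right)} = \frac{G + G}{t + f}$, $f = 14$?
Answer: $- \frac{2}{33} \approx -0.060606$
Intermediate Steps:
$V{\left(t,G \right)} = \frac{2 G}{14 + t}$ ($V{\left(t,G \right)} = \frac{G + G}{t + 14} = \frac{2 G}{14 + t}$)
$L{\left(j,E \right)} = - \frac{6}{14 + j}$ ($L{\left(j,E \right)} = 2 \left(-3\right) \frac{1}{14 + j} = - \frac{6}{14 + j}$)
$- L{\left(-113,92 \right)} = - \frac{-6}{14 - 113} = - \frac{-6}{-99} = - \frac{\left(-6\right) \left(-1\right)}{99} = \left(-1\right) \frac{2}{33} = - \frac{2}{33}$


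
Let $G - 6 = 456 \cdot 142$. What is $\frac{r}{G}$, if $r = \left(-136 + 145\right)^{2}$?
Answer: $\frac{27}{21586} \approx 0.0012508$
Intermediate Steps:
$G = 64758$ ($G = 6 + 456 \cdot 142 = 6 + 64752 = 64758$)
$r = 81$ ($r = 9^{2} = 81$)
$\frac{r}{G} = \frac{81}{64758} = 81 \cdot \frac{1}{64758} = \frac{27}{21586}$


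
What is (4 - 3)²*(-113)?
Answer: -113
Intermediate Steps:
(4 - 3)²*(-113) = 1²*(-113) = 1*(-113) = -113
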